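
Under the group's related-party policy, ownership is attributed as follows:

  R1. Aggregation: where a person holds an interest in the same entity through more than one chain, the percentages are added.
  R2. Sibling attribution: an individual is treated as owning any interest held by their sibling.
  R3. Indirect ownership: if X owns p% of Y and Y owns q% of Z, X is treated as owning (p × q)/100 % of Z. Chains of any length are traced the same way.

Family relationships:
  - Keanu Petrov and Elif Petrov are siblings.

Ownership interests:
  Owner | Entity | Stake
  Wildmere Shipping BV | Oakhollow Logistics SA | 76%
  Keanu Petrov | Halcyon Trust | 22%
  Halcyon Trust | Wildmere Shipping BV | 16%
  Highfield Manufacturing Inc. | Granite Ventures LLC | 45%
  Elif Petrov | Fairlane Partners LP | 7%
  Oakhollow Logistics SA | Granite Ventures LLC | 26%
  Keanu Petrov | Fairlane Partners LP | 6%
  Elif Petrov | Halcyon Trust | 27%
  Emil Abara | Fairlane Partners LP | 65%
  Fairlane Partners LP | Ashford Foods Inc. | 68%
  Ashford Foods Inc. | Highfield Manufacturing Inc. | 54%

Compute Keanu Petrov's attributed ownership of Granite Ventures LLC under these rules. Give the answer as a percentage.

3.697304%

By sibling attribution (R2), Keanu Petrov is treated as also owning Elif Petrov's interest in Halcyon Trust, giving 22% + 27% = 49%.
By sibling attribution (R2), Keanu Petrov is treated as also owning Elif Petrov's interest in Fairlane Partners LP, giving 6% + 7% = 13%.
Chain via Halcyon Trust → Wildmere Shipping BV → Oakhollow Logistics SA (R3): 49% × 16% × 76% × 26% = 1.549184% of Granite Ventures LLC.
Chain via Fairlane Partners LP → Ashford Foods Inc. → Highfield Manufacturing Inc. (R3): 13% × 68% × 54% × 45% = 2.14812% of Granite Ventures LLC.
Aggregating (R1): 1.549184% + 2.14812% = 3.697304%.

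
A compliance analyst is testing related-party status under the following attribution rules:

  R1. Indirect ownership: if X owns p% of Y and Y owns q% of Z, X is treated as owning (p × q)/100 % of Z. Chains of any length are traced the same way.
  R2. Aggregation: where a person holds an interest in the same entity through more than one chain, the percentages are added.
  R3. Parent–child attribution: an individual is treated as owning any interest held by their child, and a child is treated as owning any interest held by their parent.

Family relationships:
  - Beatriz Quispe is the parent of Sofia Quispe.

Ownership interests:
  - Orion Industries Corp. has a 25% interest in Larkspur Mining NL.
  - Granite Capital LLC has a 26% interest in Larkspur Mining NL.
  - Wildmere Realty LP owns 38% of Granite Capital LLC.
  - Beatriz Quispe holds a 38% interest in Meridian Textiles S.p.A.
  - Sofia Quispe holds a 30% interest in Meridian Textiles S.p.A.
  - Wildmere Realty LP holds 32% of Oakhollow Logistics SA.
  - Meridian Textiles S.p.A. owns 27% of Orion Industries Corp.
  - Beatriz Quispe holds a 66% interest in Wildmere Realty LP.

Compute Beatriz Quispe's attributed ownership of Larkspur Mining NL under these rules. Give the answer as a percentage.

11.1108%

By parent–child attribution (R3), Beatriz Quispe is treated as also owning Sofia Quispe's interest in Meridian Textiles S.p.A, giving 38% + 30% = 68%.
Chain via Meridian Textiles S.p.A. → Orion Industries Corp. (R1): 68% × 27% × 25% = 4.59% of Larkspur Mining NL.
Chain via Wildmere Realty LP → Granite Capital LLC (R1): 66% × 38% × 26% = 6.5208% of Larkspur Mining NL.
Aggregating (R2): 4.59% + 6.5208% = 11.1108%.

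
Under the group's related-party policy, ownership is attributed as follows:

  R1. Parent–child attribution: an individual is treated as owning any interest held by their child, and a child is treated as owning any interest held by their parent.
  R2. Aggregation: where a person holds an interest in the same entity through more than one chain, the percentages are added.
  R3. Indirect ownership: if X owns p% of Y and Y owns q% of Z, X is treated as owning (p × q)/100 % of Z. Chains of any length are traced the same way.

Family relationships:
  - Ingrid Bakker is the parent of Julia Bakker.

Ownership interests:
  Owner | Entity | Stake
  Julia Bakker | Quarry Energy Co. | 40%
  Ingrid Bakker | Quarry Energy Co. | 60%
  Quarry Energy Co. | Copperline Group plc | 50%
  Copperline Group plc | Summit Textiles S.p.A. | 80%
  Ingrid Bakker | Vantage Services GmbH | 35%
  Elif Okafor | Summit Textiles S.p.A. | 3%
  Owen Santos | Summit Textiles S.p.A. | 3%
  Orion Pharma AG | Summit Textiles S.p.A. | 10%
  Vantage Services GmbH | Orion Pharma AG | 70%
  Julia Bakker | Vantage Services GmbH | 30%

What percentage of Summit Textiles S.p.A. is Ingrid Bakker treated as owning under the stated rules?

By parent–child attribution (R1), Ingrid Bakker is treated as also owning Julia Bakker's interest in Vantage Services GmbH, giving 35% + 30% = 65%.
By parent–child attribution (R1), Ingrid Bakker is treated as also owning Julia Bakker's interest in Quarry Energy Co, giving 60% + 40% = 100%.
Chain via Vantage Services GmbH → Orion Pharma AG (R3): 65% × 70% × 10% = 4.55% of Summit Textiles S.p.A.
Chain via Quarry Energy Co. → Copperline Group plc (R3): 100% × 50% × 80% = 40% of Summit Textiles S.p.A.
Aggregating (R2): 4.55% + 40% = 44.55%.

44.55%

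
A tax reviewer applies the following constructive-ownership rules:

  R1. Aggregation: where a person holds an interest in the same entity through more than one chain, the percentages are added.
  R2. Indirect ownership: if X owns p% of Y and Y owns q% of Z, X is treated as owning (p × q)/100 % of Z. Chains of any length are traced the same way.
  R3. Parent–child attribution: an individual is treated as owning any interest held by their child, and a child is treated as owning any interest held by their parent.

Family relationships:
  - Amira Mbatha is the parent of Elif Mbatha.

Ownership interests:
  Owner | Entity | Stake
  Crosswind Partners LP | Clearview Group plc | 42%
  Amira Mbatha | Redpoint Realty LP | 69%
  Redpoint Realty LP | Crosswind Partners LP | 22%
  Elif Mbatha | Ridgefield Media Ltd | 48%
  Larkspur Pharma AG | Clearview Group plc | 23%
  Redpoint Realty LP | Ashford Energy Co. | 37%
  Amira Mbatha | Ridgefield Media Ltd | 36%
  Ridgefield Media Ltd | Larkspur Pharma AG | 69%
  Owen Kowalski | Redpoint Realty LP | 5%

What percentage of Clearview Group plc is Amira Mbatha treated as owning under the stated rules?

19.7064%

By parent–child attribution (R3), Amira Mbatha is treated as also owning Elif Mbatha's interest in Ridgefield Media Ltd, giving 36% + 48% = 84%.
Chain via Ridgefield Media Ltd → Larkspur Pharma AG (R2): 84% × 69% × 23% = 13.3308% of Clearview Group plc.
Chain via Redpoint Realty LP → Crosswind Partners LP (R2): 69% × 22% × 42% = 6.3756% of Clearview Group plc.
Aggregating (R1): 13.3308% + 6.3756% = 19.7064%.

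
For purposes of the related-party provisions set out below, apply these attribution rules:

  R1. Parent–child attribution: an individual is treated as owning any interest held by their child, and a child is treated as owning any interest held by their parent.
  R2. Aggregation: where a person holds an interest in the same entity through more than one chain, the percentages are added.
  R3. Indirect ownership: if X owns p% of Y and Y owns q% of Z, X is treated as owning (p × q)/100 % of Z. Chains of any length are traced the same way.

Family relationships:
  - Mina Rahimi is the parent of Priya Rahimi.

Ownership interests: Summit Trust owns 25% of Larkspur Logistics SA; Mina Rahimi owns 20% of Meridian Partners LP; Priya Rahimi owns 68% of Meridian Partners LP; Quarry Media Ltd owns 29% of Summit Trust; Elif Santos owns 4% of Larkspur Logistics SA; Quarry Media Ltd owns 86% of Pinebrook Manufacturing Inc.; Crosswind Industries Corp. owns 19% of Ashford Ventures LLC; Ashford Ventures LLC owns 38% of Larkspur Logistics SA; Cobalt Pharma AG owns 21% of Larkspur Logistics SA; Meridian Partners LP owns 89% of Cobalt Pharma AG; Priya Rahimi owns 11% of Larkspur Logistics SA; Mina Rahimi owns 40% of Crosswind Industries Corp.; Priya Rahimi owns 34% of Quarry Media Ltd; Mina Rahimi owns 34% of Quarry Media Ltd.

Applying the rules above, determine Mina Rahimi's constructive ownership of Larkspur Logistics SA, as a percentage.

35.2652%

By parent–child attribution (R1), Mina Rahimi is treated as also owning Priya Rahimi's interest in Quarry Media Ltd, giving 34% + 34% = 68%.
By parent–child attribution (R1), Mina Rahimi is treated as also owning Priya Rahimi's interest in Meridian Partners LP, giving 20% + 68% = 88%.
By parent–child attribution (R1), Mina Rahimi is treated as owning Priya Rahimi's 11% interest in Larkspur Logistics SA.
Chain via Crosswind Industries Corp. → Ashford Ventures LLC (R3): 40% × 19% × 38% = 2.888% of Larkspur Logistics SA.
Chain via Quarry Media Ltd → Summit Trust (R3): 68% × 29% × 25% = 4.93% of Larkspur Logistics SA.
Chain via Meridian Partners LP → Cobalt Pharma AG (R3): 88% × 89% × 21% = 16.4472% of Larkspur Logistics SA.
Direct interest in Larkspur Logistics SA: 11%.
Aggregating (R2): 2.888% + 4.93% + 16.4472% + 11% = 35.2652%.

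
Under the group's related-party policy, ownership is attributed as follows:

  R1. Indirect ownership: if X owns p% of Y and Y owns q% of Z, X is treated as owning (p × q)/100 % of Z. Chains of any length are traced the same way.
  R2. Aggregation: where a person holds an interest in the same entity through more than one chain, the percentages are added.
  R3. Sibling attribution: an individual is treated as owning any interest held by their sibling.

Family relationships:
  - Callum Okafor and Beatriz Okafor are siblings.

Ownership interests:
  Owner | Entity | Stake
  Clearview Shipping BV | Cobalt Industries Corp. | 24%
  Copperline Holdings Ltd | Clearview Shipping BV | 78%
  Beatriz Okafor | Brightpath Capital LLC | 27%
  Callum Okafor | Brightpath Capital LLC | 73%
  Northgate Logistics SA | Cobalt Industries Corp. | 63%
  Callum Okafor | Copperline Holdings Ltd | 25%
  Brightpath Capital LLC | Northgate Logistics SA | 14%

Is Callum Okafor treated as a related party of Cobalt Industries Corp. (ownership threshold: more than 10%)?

Yes

By sibling attribution (R3), Callum Okafor is treated as also owning Beatriz Okafor's interest in Brightpath Capital LLC, giving 73% + 27% = 100%.
Chain via Brightpath Capital LLC → Northgate Logistics SA (R1): 100% × 14% × 63% = 8.82% of Cobalt Industries Corp.
Chain via Copperline Holdings Ltd → Clearview Shipping BV (R1): 25% × 78% × 24% = 4.68% of Cobalt Industries Corp.
Aggregating (R2): 8.82% + 4.68% = 13.5%.
13.5% exceeds the 10% threshold, so Callum is a related party to Cobalt Industries Corp.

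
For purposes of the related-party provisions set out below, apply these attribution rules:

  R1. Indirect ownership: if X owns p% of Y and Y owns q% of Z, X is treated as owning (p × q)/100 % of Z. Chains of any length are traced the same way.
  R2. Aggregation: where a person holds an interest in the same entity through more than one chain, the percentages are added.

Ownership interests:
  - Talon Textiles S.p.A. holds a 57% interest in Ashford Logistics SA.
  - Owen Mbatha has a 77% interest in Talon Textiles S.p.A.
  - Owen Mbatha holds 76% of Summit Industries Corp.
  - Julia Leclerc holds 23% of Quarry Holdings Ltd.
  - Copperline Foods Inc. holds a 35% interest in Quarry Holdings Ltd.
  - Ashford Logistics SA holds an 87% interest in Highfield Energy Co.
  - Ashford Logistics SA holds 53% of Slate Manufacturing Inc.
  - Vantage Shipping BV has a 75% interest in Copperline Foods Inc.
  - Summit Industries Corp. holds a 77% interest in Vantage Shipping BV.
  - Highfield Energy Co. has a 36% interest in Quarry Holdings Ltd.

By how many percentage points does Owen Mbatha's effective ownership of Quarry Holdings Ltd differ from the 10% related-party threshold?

Chain via Talon Textiles S.p.A. → Ashford Logistics SA → Highfield Energy Co. (R1): 77% × 57% × 87% × 36% = 13.746348% of Quarry Holdings Ltd.
Chain via Summit Industries Corp. → Vantage Shipping BV → Copperline Foods Inc. (R1): 76% × 77% × 75% × 35% = 15.3615% of Quarry Holdings Ltd.
Aggregating (R2): 13.746348% + 15.3615% = 29.107848%.
29.107848% exceeds the 10% threshold by 19.107848 percentage points.

19.107848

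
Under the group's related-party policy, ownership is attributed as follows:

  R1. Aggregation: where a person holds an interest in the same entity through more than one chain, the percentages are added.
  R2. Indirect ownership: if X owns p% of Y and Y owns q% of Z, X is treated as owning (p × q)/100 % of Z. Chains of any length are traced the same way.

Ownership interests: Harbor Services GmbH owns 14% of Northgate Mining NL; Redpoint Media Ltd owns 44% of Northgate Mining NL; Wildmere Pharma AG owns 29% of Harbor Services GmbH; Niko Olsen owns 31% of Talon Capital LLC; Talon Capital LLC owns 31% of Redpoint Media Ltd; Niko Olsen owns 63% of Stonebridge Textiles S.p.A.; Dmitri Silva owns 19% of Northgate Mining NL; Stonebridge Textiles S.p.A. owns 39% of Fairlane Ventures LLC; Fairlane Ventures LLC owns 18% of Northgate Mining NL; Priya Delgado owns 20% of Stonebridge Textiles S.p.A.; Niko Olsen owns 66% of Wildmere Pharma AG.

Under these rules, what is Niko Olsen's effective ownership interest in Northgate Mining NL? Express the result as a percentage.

Chain via Talon Capital LLC → Redpoint Media Ltd (R2): 31% × 31% × 44% = 4.2284% of Northgate Mining NL.
Chain via Stonebridge Textiles S.p.A. → Fairlane Ventures LLC (R2): 63% × 39% × 18% = 4.4226% of Northgate Mining NL.
Chain via Wildmere Pharma AG → Harbor Services GmbH (R2): 66% × 29% × 14% = 2.6796% of Northgate Mining NL.
Aggregating (R1): 4.2284% + 4.4226% + 2.6796% = 11.3306%.

11.3306%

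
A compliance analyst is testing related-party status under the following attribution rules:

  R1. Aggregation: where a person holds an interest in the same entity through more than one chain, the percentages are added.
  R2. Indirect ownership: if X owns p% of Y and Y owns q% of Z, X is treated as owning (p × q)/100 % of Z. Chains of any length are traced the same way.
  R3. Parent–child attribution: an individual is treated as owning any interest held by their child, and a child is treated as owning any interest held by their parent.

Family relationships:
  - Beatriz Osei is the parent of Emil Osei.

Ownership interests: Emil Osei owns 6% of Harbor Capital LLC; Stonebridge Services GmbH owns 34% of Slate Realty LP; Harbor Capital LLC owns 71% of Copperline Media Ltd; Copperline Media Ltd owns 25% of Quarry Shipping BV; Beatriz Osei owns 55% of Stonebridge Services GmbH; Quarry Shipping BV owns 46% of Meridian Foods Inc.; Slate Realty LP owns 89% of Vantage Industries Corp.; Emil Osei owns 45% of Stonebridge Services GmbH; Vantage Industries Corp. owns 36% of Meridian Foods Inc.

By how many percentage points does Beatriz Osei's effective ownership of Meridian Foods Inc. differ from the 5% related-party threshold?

6.3835

By parent–child attribution (R3), Beatriz Osei is treated as also owning Emil Osei's interest in Stonebridge Services GmbH, giving 55% + 45% = 100%.
By parent–child attribution (R3), Beatriz Osei is treated as owning Emil Osei's 6% interest in Harbor Capital LLC.
Chain via Stonebridge Services GmbH → Slate Realty LP → Vantage Industries Corp. (R2): 100% × 34% × 89% × 36% = 10.8936% of Meridian Foods Inc.
Chain via Harbor Capital LLC → Copperline Media Ltd → Quarry Shipping BV (R2): 6% × 71% × 25% × 46% = 0.4899% of Meridian Foods Inc.
Aggregating (R1): 10.8936% + 0.4899% = 11.3835%.
11.3835% exceeds the 5% threshold by 6.3835 percentage points.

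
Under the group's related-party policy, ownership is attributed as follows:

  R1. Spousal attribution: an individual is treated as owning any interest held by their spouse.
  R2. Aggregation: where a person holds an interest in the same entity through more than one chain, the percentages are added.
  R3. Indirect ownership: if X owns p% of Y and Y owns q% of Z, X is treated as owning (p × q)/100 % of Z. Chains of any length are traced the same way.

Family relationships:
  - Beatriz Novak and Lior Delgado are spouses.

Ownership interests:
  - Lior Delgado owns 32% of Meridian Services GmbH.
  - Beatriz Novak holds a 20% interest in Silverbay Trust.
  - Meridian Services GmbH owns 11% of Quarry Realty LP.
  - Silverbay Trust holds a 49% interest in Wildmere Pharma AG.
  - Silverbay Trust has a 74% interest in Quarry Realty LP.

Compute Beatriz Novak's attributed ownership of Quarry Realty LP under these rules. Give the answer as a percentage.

By spousal attribution (R1), Beatriz Novak is treated as owning Lior Delgado's 32% interest in Meridian Services GmbH.
Chain via Silverbay Trust (R3): 20% × 74% = 14.8% of Quarry Realty LP.
Chain via Meridian Services GmbH (R3): 32% × 11% = 3.52% of Quarry Realty LP.
Aggregating (R2): 14.8% + 3.52% = 18.32%.

18.32%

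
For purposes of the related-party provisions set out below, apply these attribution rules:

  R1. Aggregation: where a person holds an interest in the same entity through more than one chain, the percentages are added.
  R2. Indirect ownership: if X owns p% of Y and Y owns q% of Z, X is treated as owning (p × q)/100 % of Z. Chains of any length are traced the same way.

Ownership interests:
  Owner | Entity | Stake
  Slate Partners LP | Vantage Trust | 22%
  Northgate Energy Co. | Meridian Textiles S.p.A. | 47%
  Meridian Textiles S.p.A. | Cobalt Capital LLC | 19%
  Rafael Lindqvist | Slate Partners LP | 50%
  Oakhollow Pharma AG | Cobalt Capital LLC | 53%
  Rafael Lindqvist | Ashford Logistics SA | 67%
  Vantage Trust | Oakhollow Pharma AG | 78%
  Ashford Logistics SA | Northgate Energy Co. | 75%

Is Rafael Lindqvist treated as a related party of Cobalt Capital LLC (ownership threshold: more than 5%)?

Chain via Ashford Logistics SA → Northgate Energy Co. → Meridian Textiles S.p.A. (R2): 67% × 75% × 47% × 19% = 4.487325% of Cobalt Capital LLC.
Chain via Slate Partners LP → Vantage Trust → Oakhollow Pharma AG (R2): 50% × 22% × 78% × 53% = 4.5474% of Cobalt Capital LLC.
Aggregating (R1): 4.487325% + 4.5474% = 9.034725%.
9.034725% exceeds the 5% threshold, so Rafael is a related party to Cobalt Capital LLC.

Yes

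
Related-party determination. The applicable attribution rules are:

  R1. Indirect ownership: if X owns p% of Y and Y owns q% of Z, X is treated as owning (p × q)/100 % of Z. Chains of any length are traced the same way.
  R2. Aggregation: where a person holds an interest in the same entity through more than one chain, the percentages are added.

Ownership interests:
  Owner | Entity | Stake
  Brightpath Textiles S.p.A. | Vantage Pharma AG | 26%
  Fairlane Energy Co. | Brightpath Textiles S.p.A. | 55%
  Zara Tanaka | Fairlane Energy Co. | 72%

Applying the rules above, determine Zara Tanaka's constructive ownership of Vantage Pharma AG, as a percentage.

10.296%

Chain via Fairlane Energy Co. → Brightpath Textiles S.p.A. (R1): 72% × 55% × 26% = 10.296% of Vantage Pharma AG.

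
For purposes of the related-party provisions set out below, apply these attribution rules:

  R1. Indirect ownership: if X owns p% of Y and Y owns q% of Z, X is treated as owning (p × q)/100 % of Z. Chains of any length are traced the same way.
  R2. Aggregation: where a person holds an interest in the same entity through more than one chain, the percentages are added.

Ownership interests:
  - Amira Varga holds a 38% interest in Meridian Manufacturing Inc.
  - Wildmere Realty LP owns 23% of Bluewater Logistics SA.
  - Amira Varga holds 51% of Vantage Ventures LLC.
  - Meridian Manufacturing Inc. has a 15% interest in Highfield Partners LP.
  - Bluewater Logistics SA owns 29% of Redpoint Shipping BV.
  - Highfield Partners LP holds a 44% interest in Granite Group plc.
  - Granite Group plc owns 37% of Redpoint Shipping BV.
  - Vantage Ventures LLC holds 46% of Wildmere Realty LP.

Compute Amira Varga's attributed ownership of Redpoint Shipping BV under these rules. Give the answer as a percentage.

Chain via Vantage Ventures LLC → Wildmere Realty LP → Bluewater Logistics SA (R1): 51% × 46% × 23% × 29% = 1.564782% of Redpoint Shipping BV.
Chain via Meridian Manufacturing Inc. → Highfield Partners LP → Granite Group plc (R1): 38% × 15% × 44% × 37% = 0.92796% of Redpoint Shipping BV.
Aggregating (R2): 1.564782% + 0.92796% = 2.492742%.

2.492742%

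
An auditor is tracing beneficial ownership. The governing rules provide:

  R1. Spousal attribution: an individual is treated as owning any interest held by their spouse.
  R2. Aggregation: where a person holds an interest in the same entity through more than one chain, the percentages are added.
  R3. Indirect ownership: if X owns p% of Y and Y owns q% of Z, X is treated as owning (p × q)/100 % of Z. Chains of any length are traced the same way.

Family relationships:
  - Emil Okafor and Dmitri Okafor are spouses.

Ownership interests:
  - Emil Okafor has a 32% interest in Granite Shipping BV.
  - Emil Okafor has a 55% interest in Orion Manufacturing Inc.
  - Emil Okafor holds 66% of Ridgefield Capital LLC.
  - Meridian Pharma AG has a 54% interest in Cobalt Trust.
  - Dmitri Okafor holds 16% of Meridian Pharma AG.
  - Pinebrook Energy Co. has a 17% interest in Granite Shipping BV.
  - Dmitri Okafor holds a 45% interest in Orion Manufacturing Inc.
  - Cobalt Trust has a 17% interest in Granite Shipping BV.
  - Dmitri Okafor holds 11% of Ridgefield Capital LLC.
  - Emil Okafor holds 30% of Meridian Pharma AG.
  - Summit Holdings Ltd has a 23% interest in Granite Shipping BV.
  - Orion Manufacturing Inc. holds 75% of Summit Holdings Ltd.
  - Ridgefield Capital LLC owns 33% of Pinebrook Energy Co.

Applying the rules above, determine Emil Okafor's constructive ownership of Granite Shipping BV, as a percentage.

By spousal attribution (R1), Emil Okafor is treated as also owning Dmitri Okafor's interest in Orion Manufacturing Inc, giving 55% + 45% = 100%.
By spousal attribution (R1), Emil Okafor is treated as also owning Dmitri Okafor's interest in Meridian Pharma AG, giving 30% + 16% = 46%.
By spousal attribution (R1), Emil Okafor is treated as also owning Dmitri Okafor's interest in Ridgefield Capital LLC, giving 66% + 11% = 77%.
Chain via Orion Manufacturing Inc. → Summit Holdings Ltd (R3): 100% × 75% × 23% = 17.25% of Granite Shipping BV.
Chain via Meridian Pharma AG → Cobalt Trust (R3): 46% × 54% × 17% = 4.2228% of Granite Shipping BV.
Chain via Ridgefield Capital LLC → Pinebrook Energy Co. (R3): 77% × 33% × 17% = 4.3197% of Granite Shipping BV.
Direct interest in Granite Shipping BV: 32%.
Aggregating (R2): 17.25% + 4.2228% + 4.3197% + 32% = 57.7925%.

57.7925%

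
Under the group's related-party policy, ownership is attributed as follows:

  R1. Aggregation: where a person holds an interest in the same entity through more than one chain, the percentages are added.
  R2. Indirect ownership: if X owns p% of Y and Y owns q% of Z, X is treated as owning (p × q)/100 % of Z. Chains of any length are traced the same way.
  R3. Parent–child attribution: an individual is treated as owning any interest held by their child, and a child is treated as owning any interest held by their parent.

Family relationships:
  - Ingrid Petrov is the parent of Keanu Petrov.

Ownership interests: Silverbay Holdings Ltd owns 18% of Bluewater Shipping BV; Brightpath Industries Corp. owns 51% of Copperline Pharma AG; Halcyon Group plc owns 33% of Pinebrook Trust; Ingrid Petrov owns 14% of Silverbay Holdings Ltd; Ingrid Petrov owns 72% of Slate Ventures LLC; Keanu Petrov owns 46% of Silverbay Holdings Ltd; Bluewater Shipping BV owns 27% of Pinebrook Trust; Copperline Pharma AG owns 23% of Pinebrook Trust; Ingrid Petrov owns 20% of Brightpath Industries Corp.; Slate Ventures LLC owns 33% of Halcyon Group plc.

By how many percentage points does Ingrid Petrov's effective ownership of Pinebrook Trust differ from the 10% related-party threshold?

3.1028

By parent–child attribution (R3), Ingrid Petrov is treated as also owning Keanu Petrov's interest in Silverbay Holdings Ltd, giving 14% + 46% = 60%.
Chain via Slate Ventures LLC → Halcyon Group plc (R2): 72% × 33% × 33% = 7.8408% of Pinebrook Trust.
Chain via Silverbay Holdings Ltd → Bluewater Shipping BV (R2): 60% × 18% × 27% = 2.916% of Pinebrook Trust.
Chain via Brightpath Industries Corp. → Copperline Pharma AG (R2): 20% × 51% × 23% = 2.346% of Pinebrook Trust.
Aggregating (R1): 7.8408% + 2.916% + 2.346% = 13.1028%.
13.1028% exceeds the 10% threshold by 3.1028 percentage points.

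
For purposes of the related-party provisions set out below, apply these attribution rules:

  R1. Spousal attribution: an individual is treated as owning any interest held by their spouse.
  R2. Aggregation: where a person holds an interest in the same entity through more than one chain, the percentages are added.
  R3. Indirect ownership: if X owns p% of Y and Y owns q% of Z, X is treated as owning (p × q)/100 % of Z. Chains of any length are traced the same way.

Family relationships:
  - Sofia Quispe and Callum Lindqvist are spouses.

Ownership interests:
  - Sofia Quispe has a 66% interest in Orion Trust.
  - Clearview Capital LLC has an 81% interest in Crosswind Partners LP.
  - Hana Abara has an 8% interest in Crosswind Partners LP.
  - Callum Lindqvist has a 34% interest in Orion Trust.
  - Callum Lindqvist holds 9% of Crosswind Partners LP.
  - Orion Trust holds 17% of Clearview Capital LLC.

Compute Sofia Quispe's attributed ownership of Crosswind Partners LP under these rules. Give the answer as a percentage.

By spousal attribution (R1), Sofia Quispe is treated as also owning Callum Lindqvist's interest in Orion Trust, giving 66% + 34% = 100%.
By spousal attribution (R1), Sofia Quispe is treated as owning Callum Lindqvist's 9% interest in Crosswind Partners LP.
Chain via Orion Trust → Clearview Capital LLC (R3): 100% × 17% × 81% = 13.77% of Crosswind Partners LP.
Direct interest in Crosswind Partners LP: 9%.
Aggregating (R2): 13.77% + 9% = 22.77%.

22.77%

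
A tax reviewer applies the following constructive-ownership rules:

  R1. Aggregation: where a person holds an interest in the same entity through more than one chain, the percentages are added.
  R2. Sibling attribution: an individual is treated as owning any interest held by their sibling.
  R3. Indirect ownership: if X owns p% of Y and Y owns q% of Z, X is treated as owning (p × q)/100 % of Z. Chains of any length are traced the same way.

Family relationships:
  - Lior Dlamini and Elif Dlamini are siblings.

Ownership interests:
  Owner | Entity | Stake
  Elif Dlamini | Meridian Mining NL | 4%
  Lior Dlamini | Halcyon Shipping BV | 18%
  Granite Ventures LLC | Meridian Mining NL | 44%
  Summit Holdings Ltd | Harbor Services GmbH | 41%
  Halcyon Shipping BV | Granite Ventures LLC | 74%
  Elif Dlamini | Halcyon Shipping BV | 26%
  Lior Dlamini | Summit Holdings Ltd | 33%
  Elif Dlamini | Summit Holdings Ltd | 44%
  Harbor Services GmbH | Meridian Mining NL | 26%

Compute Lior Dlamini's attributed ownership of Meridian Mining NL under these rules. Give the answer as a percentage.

26.5346%

By sibling attribution (R2), Lior Dlamini is treated as also owning Elif Dlamini's interest in Summit Holdings Ltd, giving 33% + 44% = 77%.
By sibling attribution (R2), Lior Dlamini is treated as also owning Elif Dlamini's interest in Halcyon Shipping BV, giving 18% + 26% = 44%.
By sibling attribution (R2), Lior Dlamini is treated as owning Elif Dlamini's 4% interest in Meridian Mining NL.
Chain via Summit Holdings Ltd → Harbor Services GmbH (R3): 77% × 41% × 26% = 8.2082% of Meridian Mining NL.
Chain via Halcyon Shipping BV → Granite Ventures LLC (R3): 44% × 74% × 44% = 14.3264% of Meridian Mining NL.
Direct interest in Meridian Mining NL: 4%.
Aggregating (R1): 8.2082% + 14.3264% + 4% = 26.5346%.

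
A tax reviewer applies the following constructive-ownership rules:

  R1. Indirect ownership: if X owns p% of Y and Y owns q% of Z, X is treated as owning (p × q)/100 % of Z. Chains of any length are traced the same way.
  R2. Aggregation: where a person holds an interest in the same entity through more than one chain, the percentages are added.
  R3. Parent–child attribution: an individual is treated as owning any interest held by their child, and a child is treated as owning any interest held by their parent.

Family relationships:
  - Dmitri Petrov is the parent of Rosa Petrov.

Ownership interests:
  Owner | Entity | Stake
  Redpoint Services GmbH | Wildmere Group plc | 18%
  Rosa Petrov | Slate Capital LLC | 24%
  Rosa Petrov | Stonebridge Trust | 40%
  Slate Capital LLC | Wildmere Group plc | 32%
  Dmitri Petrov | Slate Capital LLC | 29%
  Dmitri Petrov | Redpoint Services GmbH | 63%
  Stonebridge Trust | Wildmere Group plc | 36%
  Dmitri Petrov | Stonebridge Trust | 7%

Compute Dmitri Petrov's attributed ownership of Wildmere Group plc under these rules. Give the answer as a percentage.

45.22%

By parent–child attribution (R3), Dmitri Petrov is treated as also owning Rosa Petrov's interest in Slate Capital LLC, giving 29% + 24% = 53%.
By parent–child attribution (R3), Dmitri Petrov is treated as also owning Rosa Petrov's interest in Stonebridge Trust, giving 7% + 40% = 47%.
Chain via Slate Capital LLC (R1): 53% × 32% = 16.96% of Wildmere Group plc.
Chain via Redpoint Services GmbH (R1): 63% × 18% = 11.34% of Wildmere Group plc.
Chain via Stonebridge Trust (R1): 47% × 36% = 16.92% of Wildmere Group plc.
Aggregating (R2): 16.96% + 11.34% + 16.92% = 45.22%.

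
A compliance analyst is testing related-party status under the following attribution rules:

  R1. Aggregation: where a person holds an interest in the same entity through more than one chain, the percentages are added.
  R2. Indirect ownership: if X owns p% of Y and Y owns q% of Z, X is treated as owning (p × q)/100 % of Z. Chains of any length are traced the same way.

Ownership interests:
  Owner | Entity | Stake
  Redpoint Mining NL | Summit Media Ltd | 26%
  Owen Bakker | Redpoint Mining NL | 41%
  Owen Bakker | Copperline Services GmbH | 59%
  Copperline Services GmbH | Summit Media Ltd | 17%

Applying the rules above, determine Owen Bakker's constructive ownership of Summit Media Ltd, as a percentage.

Chain via Redpoint Mining NL (R2): 41% × 26% = 10.66% of Summit Media Ltd.
Chain via Copperline Services GmbH (R2): 59% × 17% = 10.03% of Summit Media Ltd.
Aggregating (R1): 10.66% + 10.03% = 20.69%.

20.69%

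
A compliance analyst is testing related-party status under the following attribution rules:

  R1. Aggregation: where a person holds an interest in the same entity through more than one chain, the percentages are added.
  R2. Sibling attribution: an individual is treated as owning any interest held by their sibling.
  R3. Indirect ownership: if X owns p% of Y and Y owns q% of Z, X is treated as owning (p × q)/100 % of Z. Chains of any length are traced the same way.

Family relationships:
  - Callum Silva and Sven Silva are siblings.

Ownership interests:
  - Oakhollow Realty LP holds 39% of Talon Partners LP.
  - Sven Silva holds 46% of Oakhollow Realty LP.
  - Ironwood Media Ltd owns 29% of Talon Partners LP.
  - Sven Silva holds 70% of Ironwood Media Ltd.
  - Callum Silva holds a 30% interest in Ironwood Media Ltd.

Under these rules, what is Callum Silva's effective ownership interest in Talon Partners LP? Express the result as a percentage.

By sibling attribution (R2), Callum Silva is treated as also owning Sven Silva's interest in Ironwood Media Ltd, giving 30% + 70% = 100%.
By sibling attribution (R2), Callum Silva is treated as owning Sven Silva's 46% interest in Oakhollow Realty LP.
Chain via Ironwood Media Ltd (R3): 100% × 29% = 29% of Talon Partners LP.
Chain via Oakhollow Realty LP (R3): 46% × 39% = 17.94% of Talon Partners LP.
Aggregating (R1): 29% + 17.94% = 46.94%.

46.94%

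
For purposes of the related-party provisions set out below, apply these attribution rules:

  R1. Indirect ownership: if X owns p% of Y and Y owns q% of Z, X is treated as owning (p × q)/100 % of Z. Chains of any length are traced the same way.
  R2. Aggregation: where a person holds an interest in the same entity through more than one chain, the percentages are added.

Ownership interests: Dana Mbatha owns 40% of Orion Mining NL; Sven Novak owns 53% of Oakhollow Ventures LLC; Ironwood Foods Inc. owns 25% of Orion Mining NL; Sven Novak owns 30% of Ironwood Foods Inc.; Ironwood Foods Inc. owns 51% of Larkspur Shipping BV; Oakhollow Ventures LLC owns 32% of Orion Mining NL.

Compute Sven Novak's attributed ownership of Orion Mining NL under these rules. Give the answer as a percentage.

24.46%

Chain via Oakhollow Ventures LLC (R1): 53% × 32% = 16.96% of Orion Mining NL.
Chain via Ironwood Foods Inc. (R1): 30% × 25% = 7.5% of Orion Mining NL.
Aggregating (R2): 16.96% + 7.5% = 24.46%.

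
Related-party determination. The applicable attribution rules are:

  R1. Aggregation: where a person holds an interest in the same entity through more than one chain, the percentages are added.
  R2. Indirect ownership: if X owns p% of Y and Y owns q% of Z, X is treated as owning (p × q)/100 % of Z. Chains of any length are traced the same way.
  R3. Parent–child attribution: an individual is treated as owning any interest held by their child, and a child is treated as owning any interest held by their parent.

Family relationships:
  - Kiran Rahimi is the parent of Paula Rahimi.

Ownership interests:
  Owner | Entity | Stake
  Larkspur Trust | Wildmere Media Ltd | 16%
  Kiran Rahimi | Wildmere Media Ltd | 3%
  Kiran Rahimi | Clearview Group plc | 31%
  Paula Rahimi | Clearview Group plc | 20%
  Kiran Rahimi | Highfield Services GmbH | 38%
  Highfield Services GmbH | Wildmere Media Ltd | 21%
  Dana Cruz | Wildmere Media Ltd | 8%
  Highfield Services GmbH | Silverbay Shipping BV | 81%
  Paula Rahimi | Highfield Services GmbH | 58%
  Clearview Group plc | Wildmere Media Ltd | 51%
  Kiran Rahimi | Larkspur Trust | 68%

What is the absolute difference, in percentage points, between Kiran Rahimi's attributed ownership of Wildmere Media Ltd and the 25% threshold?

By parent–child attribution (R3), Kiran Rahimi is treated as also owning Paula Rahimi's interest in Clearview Group plc, giving 31% + 20% = 51%.
By parent–child attribution (R3), Kiran Rahimi is treated as also owning Paula Rahimi's interest in Highfield Services GmbH, giving 38% + 58% = 96%.
Chain via Clearview Group plc (R2): 51% × 51% = 26.01% of Wildmere Media Ltd.
Chain via Larkspur Trust (R2): 68% × 16% = 10.88% of Wildmere Media Ltd.
Chain via Highfield Services GmbH (R2): 96% × 21% = 20.16% of Wildmere Media Ltd.
Direct interest in Wildmere Media Ltd: 3%.
Aggregating (R1): 26.01% + 10.88% + 20.16% + 3% = 60.05%.
60.05% exceeds the 25% threshold by 35.05 percentage points.

35.05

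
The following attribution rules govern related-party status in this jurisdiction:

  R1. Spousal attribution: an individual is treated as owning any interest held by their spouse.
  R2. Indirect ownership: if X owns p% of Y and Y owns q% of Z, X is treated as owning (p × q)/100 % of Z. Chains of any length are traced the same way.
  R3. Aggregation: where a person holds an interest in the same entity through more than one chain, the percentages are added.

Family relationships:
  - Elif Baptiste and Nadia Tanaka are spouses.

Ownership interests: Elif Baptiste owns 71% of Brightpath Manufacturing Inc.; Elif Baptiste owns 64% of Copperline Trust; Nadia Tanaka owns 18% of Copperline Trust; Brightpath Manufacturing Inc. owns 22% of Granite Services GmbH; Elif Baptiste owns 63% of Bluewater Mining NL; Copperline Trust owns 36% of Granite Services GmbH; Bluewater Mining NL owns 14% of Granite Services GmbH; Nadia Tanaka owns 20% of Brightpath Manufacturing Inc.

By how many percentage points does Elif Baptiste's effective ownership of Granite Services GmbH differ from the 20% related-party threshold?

38.36

By spousal attribution (R1), Elif Baptiste is treated as also owning Nadia Tanaka's interest in Copperline Trust, giving 64% + 18% = 82%.
By spousal attribution (R1), Elif Baptiste is treated as also owning Nadia Tanaka's interest in Brightpath Manufacturing Inc, giving 71% + 20% = 91%.
Chain via Copperline Trust (R2): 82% × 36% = 29.52% of Granite Services GmbH.
Chain via Bluewater Mining NL (R2): 63% × 14% = 8.82% of Granite Services GmbH.
Chain via Brightpath Manufacturing Inc. (R2): 91% × 22% = 20.02% of Granite Services GmbH.
Aggregating (R3): 29.52% + 8.82% + 20.02% = 58.36%.
58.36% exceeds the 20% threshold by 38.36 percentage points.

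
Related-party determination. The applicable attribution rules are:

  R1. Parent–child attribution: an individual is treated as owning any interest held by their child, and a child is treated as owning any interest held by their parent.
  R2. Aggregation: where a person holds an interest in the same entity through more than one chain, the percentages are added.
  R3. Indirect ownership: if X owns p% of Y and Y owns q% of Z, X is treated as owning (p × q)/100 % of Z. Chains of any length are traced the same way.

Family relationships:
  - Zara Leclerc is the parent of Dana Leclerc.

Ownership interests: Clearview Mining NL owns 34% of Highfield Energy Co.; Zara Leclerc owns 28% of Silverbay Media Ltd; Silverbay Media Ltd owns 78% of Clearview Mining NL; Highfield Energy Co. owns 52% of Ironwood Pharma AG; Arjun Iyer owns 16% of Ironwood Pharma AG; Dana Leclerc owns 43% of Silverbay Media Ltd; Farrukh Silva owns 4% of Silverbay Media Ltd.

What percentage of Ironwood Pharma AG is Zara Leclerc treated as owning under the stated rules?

By parent–child attribution (R1), Zara Leclerc is treated as also owning Dana Leclerc's interest in Silverbay Media Ltd, giving 28% + 43% = 71%.
Chain via Silverbay Media Ltd → Clearview Mining NL → Highfield Energy Co. (R3): 71% × 78% × 34% × 52% = 9.791184% of Ironwood Pharma AG.

9.791184%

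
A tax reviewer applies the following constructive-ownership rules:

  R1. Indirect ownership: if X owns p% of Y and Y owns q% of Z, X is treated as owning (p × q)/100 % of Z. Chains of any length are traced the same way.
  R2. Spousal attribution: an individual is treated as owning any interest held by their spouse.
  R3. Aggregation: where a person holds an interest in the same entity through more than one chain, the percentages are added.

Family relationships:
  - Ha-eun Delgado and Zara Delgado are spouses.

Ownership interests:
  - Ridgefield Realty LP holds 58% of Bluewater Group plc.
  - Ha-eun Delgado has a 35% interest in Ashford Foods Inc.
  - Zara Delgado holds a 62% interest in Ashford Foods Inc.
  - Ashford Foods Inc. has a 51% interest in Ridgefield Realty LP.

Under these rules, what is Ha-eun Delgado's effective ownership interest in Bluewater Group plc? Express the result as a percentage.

28.6926%

By spousal attribution (R2), Ha-eun Delgado is treated as also owning Zara Delgado's interest in Ashford Foods Inc, giving 35% + 62% = 97%.
Chain via Ashford Foods Inc. → Ridgefield Realty LP (R1): 97% × 51% × 58% = 28.6926% of Bluewater Group plc.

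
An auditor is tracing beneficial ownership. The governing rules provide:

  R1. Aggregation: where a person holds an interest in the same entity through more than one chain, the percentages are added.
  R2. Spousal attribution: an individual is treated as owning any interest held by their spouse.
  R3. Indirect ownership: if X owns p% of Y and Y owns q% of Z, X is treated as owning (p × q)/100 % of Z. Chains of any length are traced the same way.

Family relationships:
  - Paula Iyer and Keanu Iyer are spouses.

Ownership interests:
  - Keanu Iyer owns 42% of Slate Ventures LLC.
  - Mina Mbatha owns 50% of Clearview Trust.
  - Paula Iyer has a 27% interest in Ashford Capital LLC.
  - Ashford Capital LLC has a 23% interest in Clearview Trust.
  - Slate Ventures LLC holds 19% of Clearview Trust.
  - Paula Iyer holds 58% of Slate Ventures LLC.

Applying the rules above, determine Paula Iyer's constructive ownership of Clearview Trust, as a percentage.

By spousal attribution (R2), Paula Iyer is treated as also owning Keanu Iyer's interest in Slate Ventures LLC, giving 58% + 42% = 100%.
Chain via Ashford Capital LLC (R3): 27% × 23% = 6.21% of Clearview Trust.
Chain via Slate Ventures LLC (R3): 100% × 19% = 19% of Clearview Trust.
Aggregating (R1): 6.21% + 19% = 25.21%.

25.21%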